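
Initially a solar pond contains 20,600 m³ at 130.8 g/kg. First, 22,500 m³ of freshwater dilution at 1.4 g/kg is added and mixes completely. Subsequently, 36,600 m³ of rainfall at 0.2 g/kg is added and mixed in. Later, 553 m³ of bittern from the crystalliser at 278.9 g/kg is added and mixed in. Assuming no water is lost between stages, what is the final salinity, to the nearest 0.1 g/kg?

36.0 g/kg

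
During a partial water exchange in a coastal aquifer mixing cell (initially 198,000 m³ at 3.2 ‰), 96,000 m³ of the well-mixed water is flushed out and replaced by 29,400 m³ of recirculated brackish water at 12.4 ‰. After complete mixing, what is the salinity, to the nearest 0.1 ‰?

5.3 ‰

Remaining after removal: 102,000 m³ at 3.2 ‰ (salt = 326,400)
After addition: salt = 326,400 + 29,400×12.4 = 690,960; volume = 131,400 m³
S = 690,960 / 131,400 = 5.2584 ‰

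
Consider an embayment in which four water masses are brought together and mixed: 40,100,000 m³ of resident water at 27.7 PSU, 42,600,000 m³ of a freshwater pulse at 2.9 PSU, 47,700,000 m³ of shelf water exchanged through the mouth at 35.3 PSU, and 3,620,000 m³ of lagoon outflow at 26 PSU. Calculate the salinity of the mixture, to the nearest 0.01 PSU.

Conserving salt mass:
salt = 40,100,000×27.7 + 42,600,000×2.9 + 47,700,000×35.3 + 3,620,000×26 = 1,110,770,000 + 123,540,000 + 1,683,810,000 + 94,120,000 = 3,012,240,000
volume = 40,100,000 + 42,600,000 + 47,700,000 + 3,620,000 = 134,020,000 m³
S = 3,012,240,000 / 134,020,000 = 22.476 PSU

22.48 PSU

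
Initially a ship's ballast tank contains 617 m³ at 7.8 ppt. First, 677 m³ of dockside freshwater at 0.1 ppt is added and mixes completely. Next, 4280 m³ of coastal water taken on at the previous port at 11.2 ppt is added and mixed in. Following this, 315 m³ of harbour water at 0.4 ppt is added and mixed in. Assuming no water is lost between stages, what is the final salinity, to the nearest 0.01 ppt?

Total salt / total volume:
Initial salt = 617×7.8 = 4,812.6
After stage 1: salt = 4,812.6 + 677×0.1 = 4,880.3; volume = 1,294 m³; S = 3.771 ppt
After stage 2: salt = 4,880.3 + 4,280×11.2 = 52,816.3; volume = 5,574 m³; S = 9.475 ppt
After stage 3: salt = 52,816.3 + 315×0.4 = 52,942.3; volume = 5,889 m³
S = 52,942.3 / 5,889 = 8.99 ppt

8.99 ppt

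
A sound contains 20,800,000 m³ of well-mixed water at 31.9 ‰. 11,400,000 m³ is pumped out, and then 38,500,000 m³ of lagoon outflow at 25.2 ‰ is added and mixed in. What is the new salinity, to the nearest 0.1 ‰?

26.5 ‰

Remaining after removal: 9,400,000 m³ at 31.9 ‰ (salt = 299,860,000)
After addition: salt = 299,860,000 + 38,500,000×25.2 = 1,270,060,000; volume = 47,900,000 m³
S = 1,270,060,000 / 47,900,000 = 26.5148 ‰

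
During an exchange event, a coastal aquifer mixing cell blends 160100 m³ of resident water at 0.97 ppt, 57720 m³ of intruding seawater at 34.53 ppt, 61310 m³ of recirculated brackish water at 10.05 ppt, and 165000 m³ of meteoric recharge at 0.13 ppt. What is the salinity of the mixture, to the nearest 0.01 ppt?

6.27 ppt

By conservation of dissolved salt,
salt = 160,100×0.97 + 57,720×34.53 + 61,310×10.05 + 165,000×0.13 = 155,297 + 1,993,071.6 + 616,165.5 + 21,450 = 2,785,984.1
volume = 160,100 + 57,720 + 61,310 + 165,000 = 444,130 m³
S = 2,785,984.1 / 444,130 = 6.2729 ppt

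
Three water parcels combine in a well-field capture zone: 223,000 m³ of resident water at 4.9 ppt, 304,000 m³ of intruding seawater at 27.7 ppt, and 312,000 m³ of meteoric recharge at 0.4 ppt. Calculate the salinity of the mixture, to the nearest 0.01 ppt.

Conserving salt mass:
salt = 223,000×4.9 + 304,000×27.7 + 312,000×0.4 = 1,092,700 + 8,420,800 + 124,800 = 9,638,300
volume = 223,000 + 304,000 + 312,000 = 839,000 m³
S = 9,638,300 / 839,000 = 11.4878 ppt

11.49 ppt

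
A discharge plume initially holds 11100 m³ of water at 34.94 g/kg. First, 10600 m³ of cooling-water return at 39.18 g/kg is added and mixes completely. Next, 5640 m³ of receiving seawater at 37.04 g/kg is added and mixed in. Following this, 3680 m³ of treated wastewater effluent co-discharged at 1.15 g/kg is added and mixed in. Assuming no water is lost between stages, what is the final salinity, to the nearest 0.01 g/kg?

Weighted by volume,
Initial salt = 11,100×34.94 = 387,834
After stage 1: salt = 387,834 + 10,600×39.18 = 803,142; volume = 21,700 m³; S = 37.011 g/kg
After stage 2: salt = 803,142 + 5,640×37.04 = 1,012,047.6; volume = 27,340 m³; S = 37.017 g/kg
After stage 3: salt = 1,012,047.6 + 3,680×1.15 = 1,016,279.6; volume = 31,020 m³
S = 1,016,279.6 / 31,020 = 32.7621 g/kg

32.76 g/kg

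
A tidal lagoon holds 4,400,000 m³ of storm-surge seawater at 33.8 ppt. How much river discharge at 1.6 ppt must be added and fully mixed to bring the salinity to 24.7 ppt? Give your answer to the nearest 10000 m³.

1730000 m³

Salt balance: 4,400,000×33.8 + V×1.6 = (4,400,000+V)×24.7
148,720,000 + 1.6V = 108,680,000 + 24.7V
40,040,000 = 23.1V
V = 1,733,333.33 m³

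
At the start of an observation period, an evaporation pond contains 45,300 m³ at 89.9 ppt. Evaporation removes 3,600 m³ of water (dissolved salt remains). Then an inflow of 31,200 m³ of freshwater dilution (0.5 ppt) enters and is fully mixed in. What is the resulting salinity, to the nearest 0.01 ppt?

After evaporation: salt = 45,300×89.9 = 4,072,470; volume = 45,300 − 3,600 = 41,700 m³
After mixing: salt = 4,072,470 + 31,200×0.5 = 4,088,070; volume = 41,700 + 31,200 = 72,900 m³
S = 4,088,070 / 72,900 = 56.0778 ppt

56.08 ppt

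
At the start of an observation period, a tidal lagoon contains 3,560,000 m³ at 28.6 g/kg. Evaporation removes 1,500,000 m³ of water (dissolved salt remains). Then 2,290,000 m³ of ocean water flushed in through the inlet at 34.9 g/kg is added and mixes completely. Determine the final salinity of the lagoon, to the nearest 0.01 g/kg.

After evaporation: salt = 3,560,000×28.6 = 101,816,000; volume = 3,560,000 − 1,500,000 = 2,060,000 m³
After mixing: salt = 101,816,000 + 2,290,000×34.9 = 181,737,000; volume = 2,060,000 + 2,290,000 = 4,350,000 m³
S = 181,737,000 / 4,350,000 = 41.7786 g/kg

41.78 g/kg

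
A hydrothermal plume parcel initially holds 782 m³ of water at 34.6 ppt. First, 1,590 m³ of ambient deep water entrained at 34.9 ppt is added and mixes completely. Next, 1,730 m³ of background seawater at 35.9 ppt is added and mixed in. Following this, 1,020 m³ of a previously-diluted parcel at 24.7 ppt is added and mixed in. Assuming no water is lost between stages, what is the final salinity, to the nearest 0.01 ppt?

33.16 ppt

Conserving salt mass:
Initial salt = 782×34.6 = 27,057.2
After stage 1: salt = 27,057.2 + 1,590×34.9 = 82,548.2; volume = 2,372 m³; S = 34.801 ppt
After stage 2: salt = 82,548.2 + 1,730×35.9 = 144,655.2; volume = 4,102 m³; S = 35.265 ppt
After stage 3: salt = 144,655.2 + 1,020×24.7 = 169,849.2; volume = 5,122 m³
S = 169,849.2 / 5,122 = 33.1607 ppt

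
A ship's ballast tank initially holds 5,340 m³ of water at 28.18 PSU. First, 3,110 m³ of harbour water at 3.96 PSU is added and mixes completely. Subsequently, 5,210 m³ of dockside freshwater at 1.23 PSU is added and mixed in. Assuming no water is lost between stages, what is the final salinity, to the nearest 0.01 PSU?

12.39 PSU

Weighted by volume,
Initial salt = 5,340×28.18 = 150,481.2
After stage 1: salt = 150,481.2 + 3,110×3.96 = 162,796.8; volume = 8,450 m³; S = 19.266 PSU
After stage 2: salt = 162,796.8 + 5,210×1.23 = 169,205.1; volume = 13,660 m³
S = 169,205.1 / 13,660 = 12.3869 PSU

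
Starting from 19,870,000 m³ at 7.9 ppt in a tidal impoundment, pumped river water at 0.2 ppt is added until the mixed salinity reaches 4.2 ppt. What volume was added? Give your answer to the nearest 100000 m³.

18400000 m³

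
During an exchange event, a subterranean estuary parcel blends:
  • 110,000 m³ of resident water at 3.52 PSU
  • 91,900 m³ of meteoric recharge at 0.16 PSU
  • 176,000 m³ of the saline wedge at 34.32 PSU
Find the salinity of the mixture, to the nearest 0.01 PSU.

Salt balance:
salt = 110,000×3.52 + 91,900×0.16 + 176,000×34.32 = 387,200 + 14,704 + 6,040,320 = 6,442,224
volume = 110,000 + 91,900 + 176,000 = 377,900 m³
S = 6,442,224 / 377,900 = 17.0474 PSU

17.05 PSU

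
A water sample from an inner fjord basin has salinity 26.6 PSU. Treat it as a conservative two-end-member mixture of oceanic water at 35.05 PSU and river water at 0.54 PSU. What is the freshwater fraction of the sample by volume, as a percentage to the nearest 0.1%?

Let f be the freshwater fraction. Salt balance per unit volume:
f×0.54 + (1−f)×35.05 = 26.6
f = (35.05 − 26.6) / (35.05 − 0.54) = 8.45/34.51 = 0.2449

24.5%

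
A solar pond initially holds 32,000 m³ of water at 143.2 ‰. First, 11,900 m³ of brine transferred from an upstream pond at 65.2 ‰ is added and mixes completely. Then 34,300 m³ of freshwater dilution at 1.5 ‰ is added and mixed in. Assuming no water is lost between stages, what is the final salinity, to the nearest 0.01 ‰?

69.18 ‰

Mass of salt is conserved:
Initial salt = 32,000×143.2 = 4,582,400
After stage 1: salt = 4,582,400 + 11,900×65.2 = 5,358,280; volume = 43,900 m³; S = 122.056 ‰
After stage 2: salt = 5,358,280 + 34,300×1.5 = 5,409,730; volume = 78,200 m³
S = 5,409,730 / 78,200 = 69.1781 ‰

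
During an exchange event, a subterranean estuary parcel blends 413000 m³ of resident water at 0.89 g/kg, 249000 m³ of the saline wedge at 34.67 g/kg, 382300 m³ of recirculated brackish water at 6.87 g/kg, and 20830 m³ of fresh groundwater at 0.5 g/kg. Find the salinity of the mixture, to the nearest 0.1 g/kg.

Weighted by volume,
salt = 413,000×0.89 + 249,000×34.67 + 382,300×6.87 + 20,830×0.5 = 367,570 + 8,632,830 + 2,626,401 + 10,415 = 11,637,216
volume = 413,000 + 249,000 + 382,300 + 20,830 = 1,065,130 m³
S = 11,637,216 / 1,065,130 = 10.926 g/kg

10.9 g/kg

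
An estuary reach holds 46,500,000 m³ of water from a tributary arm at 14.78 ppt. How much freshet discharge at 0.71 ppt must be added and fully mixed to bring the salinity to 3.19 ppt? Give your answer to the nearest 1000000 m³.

217000000 m³

Salt balance: 46,500,000×14.78 + V×0.71 = (46,500,000+V)×3.19
687,270,000 + 0.71V = 148,335,000 + 3.19V
538,935,000 = 2.48V
V = 217,312,500 m³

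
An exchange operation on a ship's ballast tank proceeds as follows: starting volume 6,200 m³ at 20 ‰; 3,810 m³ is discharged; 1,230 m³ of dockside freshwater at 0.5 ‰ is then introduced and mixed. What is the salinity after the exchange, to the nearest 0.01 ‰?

Remaining after removal: 2,390 m³ at 20 ‰ (salt = 47,800)
After addition: salt = 47,800 + 1,230×0.5 = 48,415; volume = 3,620 m³
S = 48,415 / 3,620 = 13.3743 ‰

13.37 ‰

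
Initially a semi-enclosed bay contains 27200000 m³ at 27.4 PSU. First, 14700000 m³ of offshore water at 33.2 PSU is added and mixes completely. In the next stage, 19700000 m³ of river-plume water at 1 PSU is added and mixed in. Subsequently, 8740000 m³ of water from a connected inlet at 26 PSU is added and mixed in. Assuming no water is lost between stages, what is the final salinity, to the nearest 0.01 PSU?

21.04 PSU

Total salt / total volume:
Initial salt = 27,200,000×27.4 = 745,280,000
After stage 1: salt = 745,280,000 + 14,700,000×33.2 = 1,233,320,000; volume = 41,900,000 m³; S = 29.435 PSU
After stage 2: salt = 1,233,320,000 + 19,700,000×1 = 1,253,020,000; volume = 61,600,000 m³; S = 20.341 PSU
After stage 3: salt = 1,253,020,000 + 8,740,000×26 = 1,480,260,000; volume = 70,340,000 m³
S = 1,480,260,000 / 70,340,000 = 21.0444 PSU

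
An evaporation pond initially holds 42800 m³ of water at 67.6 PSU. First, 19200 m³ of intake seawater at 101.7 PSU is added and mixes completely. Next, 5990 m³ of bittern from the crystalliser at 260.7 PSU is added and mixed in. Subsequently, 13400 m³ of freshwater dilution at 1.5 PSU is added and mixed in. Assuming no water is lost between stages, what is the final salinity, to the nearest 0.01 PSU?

78.97 PSU

Salt balance:
Initial salt = 42,800×67.6 = 2,893,280
After stage 1: salt = 2,893,280 + 19,200×101.7 = 4,845,920; volume = 62,000 m³; S = 78.16 PSU
After stage 2: salt = 4,845,920 + 5,990×260.7 = 6,407,513; volume = 67,990 m³; S = 94.242 PSU
After stage 3: salt = 6,407,513 + 13,400×1.5 = 6,427,613; volume = 81,390 m³
S = 6,427,613 / 81,390 = 78.973 PSU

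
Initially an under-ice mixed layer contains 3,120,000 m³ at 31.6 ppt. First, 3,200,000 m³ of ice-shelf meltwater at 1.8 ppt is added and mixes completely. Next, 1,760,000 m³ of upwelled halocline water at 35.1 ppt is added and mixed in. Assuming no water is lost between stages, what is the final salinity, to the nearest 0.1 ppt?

20.6 ppt

By conservation of dissolved salt,
Initial salt = 3,120,000×31.6 = 98,592,000
After stage 1: salt = 98,592,000 + 3,200,000×1.8 = 104,352,000; volume = 6,320,000 m³; S = 16.511 ppt
After stage 2: salt = 104,352,000 + 1,760,000×35.1 = 166,128,000; volume = 8,080,000 m³
S = 166,128,000 / 8,080,000 = 20.5604 ppt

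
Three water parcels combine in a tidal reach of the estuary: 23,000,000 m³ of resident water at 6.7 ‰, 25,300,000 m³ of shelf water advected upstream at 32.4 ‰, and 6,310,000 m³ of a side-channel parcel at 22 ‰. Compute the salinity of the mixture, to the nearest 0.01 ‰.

By conservation of dissolved salt,
salt = 23,000,000×6.7 + 25,300,000×32.4 + 6,310,000×22 = 154,100,000 + 819,720,000 + 138,820,000 = 1,112,640,000
volume = 23,000,000 + 25,300,000 + 6,310,000 = 54,610,000 m³
S = 1,112,640,000 / 54,610,000 = 20.3743 ‰

20.37 ‰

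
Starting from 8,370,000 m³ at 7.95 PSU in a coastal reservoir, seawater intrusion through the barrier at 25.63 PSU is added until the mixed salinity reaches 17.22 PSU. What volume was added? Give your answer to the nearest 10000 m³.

9230000 m³

Salt balance: 8,370,000×7.95 + V×25.63 = (8,370,000+V)×17.22
66,541,500 + 25.63V = 144,131,400 + 17.22V
77,589,900 = 8.41V
V = 9,225,909.63 m³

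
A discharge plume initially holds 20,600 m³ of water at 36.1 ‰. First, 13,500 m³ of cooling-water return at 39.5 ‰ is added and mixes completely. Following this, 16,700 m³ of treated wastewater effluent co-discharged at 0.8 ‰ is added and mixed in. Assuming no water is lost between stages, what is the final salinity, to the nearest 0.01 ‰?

25.40 ‰

Total salt / total volume:
Initial salt = 20,600×36.1 = 743,660
After stage 1: salt = 743,660 + 13,500×39.5 = 1,276,910; volume = 34,100 m³; S = 37.446 ‰
After stage 2: salt = 1,276,910 + 16,700×0.8 = 1,290,270; volume = 50,800 m³
S = 1,290,270 / 50,800 = 25.399 ‰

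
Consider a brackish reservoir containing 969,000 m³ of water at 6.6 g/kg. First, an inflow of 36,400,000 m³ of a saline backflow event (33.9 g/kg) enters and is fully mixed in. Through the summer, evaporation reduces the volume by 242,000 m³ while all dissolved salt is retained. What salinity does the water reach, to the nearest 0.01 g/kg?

After mixing: salt = 969,000×6.6 + 36,400,000×33.9 = 1,240,355,400; volume = 37,369,000 m³
After evaporation: salt unchanged = 1,240,355,400; volume = 37,369,000 − 242,000 = 37,127,000 m³
S = 1,240,355,400 / 37,127,000 = 33.4084 g/kg

33.41 g/kg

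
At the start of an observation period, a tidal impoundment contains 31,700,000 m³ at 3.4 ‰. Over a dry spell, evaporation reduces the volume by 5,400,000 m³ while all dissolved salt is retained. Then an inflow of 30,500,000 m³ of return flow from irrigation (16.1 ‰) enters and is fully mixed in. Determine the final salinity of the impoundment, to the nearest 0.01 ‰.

10.54 ‰

After evaporation: salt = 31,700,000×3.4 = 107,780,000; volume = 31,700,000 − 5,400,000 = 26,300,000 m³
After mixing: salt = 107,780,000 + 30,500,000×16.1 = 598,830,000; volume = 26,300,000 + 30,500,000 = 56,800,000 m³
S = 598,830,000 / 56,800,000 = 10.5428 ‰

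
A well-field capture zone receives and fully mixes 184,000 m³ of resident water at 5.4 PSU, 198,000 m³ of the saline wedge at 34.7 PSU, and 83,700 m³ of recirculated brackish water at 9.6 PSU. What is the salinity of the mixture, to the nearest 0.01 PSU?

Mass of salt is conserved:
salt = 184,000×5.4 + 198,000×34.7 + 83,700×9.6 = 993,600 + 6,870,600 + 803,520 = 8,667,720
volume = 184,000 + 198,000 + 83,700 = 465,700 m³
S = 8,667,720 / 465,700 = 18.6122 PSU

18.61 PSU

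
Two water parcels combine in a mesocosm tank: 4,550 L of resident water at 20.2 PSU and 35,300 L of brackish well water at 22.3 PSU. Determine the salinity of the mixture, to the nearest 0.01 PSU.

22.06 PSU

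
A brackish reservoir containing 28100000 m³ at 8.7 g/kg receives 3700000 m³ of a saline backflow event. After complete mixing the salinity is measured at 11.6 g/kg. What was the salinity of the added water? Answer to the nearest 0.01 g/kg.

33.62 g/kg

Salt balance: 28,100,000×8.7 + 3,700,000×S = 31,800,000×11.6
244,470,000 + 3,700,000·S = 368,880,000
S = (368,880,000 − 244,470,000) / 3,700,000 = 33.6243 g/kg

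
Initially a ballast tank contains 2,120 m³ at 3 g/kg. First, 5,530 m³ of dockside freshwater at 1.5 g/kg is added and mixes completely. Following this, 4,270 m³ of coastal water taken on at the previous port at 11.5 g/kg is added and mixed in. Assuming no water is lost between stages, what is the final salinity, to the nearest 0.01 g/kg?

Salt balance:
Initial salt = 2,120×3 = 6,360
After stage 1: salt = 6,360 + 5,530×1.5 = 14,655; volume = 7,650 m³; S = 1.916 g/kg
After stage 2: salt = 14,655 + 4,270×11.5 = 63,760; volume = 11,920 m³
S = 63,760 / 11,920 = 5.349 g/kg

5.35 g/kg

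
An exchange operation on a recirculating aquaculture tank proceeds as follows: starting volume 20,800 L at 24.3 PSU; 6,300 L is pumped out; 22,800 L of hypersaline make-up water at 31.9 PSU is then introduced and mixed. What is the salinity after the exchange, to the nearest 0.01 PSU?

Remaining after removal: 14,500 L at 24.3 PSU (salt = 352,350)
After addition: salt = 352,350 + 22,800×31.9 = 1,079,670; volume = 37,300 L
S = 1,079,670 / 37,300 = 28.9456 PSU

28.95 PSU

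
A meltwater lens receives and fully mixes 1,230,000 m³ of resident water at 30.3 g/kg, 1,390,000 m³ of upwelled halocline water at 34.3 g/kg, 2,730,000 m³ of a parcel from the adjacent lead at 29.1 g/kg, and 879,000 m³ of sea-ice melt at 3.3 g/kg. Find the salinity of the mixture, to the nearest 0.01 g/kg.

26.86 g/kg

Total salt / total volume:
salt = 1,230,000×30.3 + 1,390,000×34.3 + 2,730,000×29.1 + 879,000×3.3 = 37,269,000 + 47,677,000 + 79,443,000 + 2,900,700 = 167,289,700
volume = 1,230,000 + 1,390,000 + 2,730,000 + 879,000 = 6,229,000 m³
S = 167,289,700 / 6,229,000 = 26.8566 g/kg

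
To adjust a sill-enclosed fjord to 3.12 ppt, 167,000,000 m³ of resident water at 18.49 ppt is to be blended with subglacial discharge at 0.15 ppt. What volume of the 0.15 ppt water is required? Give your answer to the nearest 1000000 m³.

864000000 m³

Salt balance: 167,000,000×18.49 + V×0.15 = (167,000,000+V)×3.12
3,087,830,000 + 0.15V = 521,040,000 + 3.12V
2,566,790,000 = 2.97V
V = 864,239,057.24 m³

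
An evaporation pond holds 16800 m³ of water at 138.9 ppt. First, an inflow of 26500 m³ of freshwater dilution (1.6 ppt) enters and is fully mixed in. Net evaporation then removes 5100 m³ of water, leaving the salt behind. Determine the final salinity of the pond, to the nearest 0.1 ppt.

62.2 ppt

After mixing: salt = 16,800×138.9 + 26,500×1.6 = 2,375,920; volume = 43,300 m³
After evaporation: salt unchanged = 2,375,920; volume = 43,300 − 5,100 = 38,200 m³
S = 2,375,920 / 38,200 = 62.1969 ppt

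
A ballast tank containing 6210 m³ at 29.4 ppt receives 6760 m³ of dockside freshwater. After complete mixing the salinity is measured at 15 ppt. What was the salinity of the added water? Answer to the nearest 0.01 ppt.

1.77 ppt

Salt balance: 6,210×29.4 + 6,760×S = 12,970×15
182,574 + 6,760·S = 194,550
S = (194,550 − 182,574) / 6,760 = 1.7716 ppt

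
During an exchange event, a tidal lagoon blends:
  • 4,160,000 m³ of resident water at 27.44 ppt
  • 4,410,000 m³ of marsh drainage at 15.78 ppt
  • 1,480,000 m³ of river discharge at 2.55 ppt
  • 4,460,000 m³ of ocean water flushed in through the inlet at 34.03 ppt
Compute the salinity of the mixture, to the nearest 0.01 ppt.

23.38 ppt

Salt balance:
salt = 4,160,000×27.44 + 4,410,000×15.78 + 1,480,000×2.55 + 4,460,000×34.03 = 114,150,400 + 69,589,800 + 3,774,000 + 151,773,800 = 339,288,000
volume = 4,160,000 + 4,410,000 + 1,480,000 + 4,460,000 = 14,510,000 m³
S = 339,288,000 / 14,510,000 = 23.383 ppt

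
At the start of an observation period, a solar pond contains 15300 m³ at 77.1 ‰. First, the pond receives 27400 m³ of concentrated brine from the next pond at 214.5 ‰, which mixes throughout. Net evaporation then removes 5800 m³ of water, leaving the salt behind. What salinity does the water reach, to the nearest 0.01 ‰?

191.24 ‰

After mixing: salt = 15,300×77.1 + 27,400×214.5 = 7,056,930; volume = 42,700 m³
After evaporation: salt unchanged = 7,056,930; volume = 42,700 − 5,800 = 36,900 m³
S = 7,056,930 / 36,900 = 191.2447 ‰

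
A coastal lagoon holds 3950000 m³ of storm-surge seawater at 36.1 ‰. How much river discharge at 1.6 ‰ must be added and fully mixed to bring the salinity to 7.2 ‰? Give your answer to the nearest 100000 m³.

Salt balance: 3,950,000×36.1 + V×1.6 = (3,950,000+V)×7.2
142,595,000 + 1.6V = 28,440,000 + 7.2V
114,155,000 = 5.6V
V = 20,384,821.43 m³

20400000 m³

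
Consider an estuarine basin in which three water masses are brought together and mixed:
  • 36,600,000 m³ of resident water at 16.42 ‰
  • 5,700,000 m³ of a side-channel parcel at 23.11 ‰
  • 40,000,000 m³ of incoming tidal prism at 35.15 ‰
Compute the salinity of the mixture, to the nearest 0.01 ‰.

Weighted by volume,
salt = 36,600,000×16.42 + 5,700,000×23.11 + 40,000,000×35.15 = 600,972,000 + 131,727,000 + 1,406,000,000 = 2,138,699,000
volume = 36,600,000 + 5,700,000 + 40,000,000 = 82,300,000 m³
S = 2,138,699,000 / 82,300,000 = 25.9866 ‰

25.99 ‰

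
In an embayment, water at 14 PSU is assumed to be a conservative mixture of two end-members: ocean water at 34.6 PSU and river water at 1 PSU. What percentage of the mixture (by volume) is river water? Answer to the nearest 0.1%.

61.3%

Let f be the freshwater fraction. Salt balance per unit volume:
f×1 + (1−f)×34.6 = 14
f = (34.6 − 14) / (34.6 − 1) = 20.6/33.6 = 0.6131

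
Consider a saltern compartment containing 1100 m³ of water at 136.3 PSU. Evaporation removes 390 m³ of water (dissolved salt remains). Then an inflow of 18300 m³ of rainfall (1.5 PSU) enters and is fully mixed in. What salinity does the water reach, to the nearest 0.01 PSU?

9.33 PSU

After evaporation: salt = 1,100×136.3 = 149,930; volume = 1,100 − 390 = 710 m³
After mixing: salt = 149,930 + 18,300×1.5 = 177,380; volume = 710 + 18,300 = 19,010 m³
S = 177,380 / 19,010 = 9.3309 PSU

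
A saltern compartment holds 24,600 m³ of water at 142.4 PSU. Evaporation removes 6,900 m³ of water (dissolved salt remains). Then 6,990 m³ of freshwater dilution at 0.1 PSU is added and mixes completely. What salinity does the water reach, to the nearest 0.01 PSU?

After evaporation: salt = 24,600×142.4 = 3,503,040; volume = 24,600 − 6,900 = 17,700 m³
After mixing: salt = 3,503,040 + 6,990×0.1 = 3,503,739; volume = 17,700 + 6,990 = 24,690 m³
S = 3,503,739 / 24,690 = 141.9092 PSU

141.91 PSU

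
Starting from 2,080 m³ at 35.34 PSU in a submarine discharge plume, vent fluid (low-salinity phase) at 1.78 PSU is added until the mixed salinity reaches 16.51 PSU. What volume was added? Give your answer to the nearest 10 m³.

2660 m³

Salt balance: 2,080×35.34 + V×1.78 = (2,080+V)×16.51
73,507.2 + 1.78V = 34,340.8 + 16.51V
39,166.4 = 14.73V
V = 2,658.95 m³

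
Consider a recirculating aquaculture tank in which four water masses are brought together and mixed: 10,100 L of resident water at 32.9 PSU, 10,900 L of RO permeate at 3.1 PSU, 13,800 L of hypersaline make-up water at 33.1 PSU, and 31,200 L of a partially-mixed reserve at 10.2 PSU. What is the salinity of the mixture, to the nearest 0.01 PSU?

Conserving salt mass:
salt = 10,100×32.9 + 10,900×3.1 + 13,800×33.1 + 31,200×10.2 = 332,290 + 33,790 + 456,780 + 318,240 = 1,141,100
volume = 10,100 + 10,900 + 13,800 + 31,200 = 66,000 L
S = 1,141,100 / 66,000 = 17.2894 PSU

17.29 PSU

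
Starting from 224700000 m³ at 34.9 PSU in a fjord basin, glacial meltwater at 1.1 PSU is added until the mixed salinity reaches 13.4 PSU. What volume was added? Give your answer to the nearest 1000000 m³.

Salt balance: 224,700,000×34.9 + V×1.1 = (224,700,000+V)×13.4
7,842,030,000 + 1.1V = 3,010,980,000 + 13.4V
4,831,050,000 = 12.3V
V = 392,768,292.68 m³

393000000 m³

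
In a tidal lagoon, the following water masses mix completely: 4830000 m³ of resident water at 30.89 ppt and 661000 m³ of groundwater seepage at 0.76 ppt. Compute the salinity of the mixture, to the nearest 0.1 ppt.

27.3 ppt

Weighted by volume,
salt = 4,830,000×30.89 + 661,000×0.76 = 149,198,700 + 502,360 = 149,701,060
volume = 4,830,000 + 661,000 = 5,491,000 m³
S = 149,701,060 / 5,491,000 = 27.263 ppt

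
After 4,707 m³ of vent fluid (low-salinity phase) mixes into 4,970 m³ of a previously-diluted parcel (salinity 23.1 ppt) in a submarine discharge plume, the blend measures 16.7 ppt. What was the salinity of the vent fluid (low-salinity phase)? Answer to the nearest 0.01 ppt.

Salt balance: 4,970×23.1 + 4,707×S = 9,677×16.7
114,807 + 4,707·S = 161,605.9
S = (161,605.9 − 114,807) / 4,707 = 9.9424 ppt

9.94 ppt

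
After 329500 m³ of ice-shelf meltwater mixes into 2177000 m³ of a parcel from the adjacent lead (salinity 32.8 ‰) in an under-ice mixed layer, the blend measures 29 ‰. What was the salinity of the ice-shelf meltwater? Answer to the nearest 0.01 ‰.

3.89 ‰

Salt balance: 2,177,000×32.8 + 329,500×S = 2,506,500×29
71,405,600 + 329,500·S = 72,688,500
S = (72,688,500 − 71,405,600) / 329,500 = 3.8935 ‰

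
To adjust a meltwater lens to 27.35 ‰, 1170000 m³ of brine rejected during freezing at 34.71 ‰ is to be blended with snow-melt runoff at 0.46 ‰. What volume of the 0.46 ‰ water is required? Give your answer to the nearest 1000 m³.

Salt balance: 1,170,000×34.71 + V×0.46 = (1,170,000+V)×27.35
40,610,700 + 0.46V = 31,999,500 + 27.35V
8,611,200 = 26.89V
V = 320,238.01 m³

320000 m³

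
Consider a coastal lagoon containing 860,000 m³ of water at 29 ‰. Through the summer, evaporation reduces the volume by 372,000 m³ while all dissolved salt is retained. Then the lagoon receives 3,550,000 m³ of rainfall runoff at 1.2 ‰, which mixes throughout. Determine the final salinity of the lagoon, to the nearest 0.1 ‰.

After evaporation: salt = 860,000×29 = 24,940,000; volume = 860,000 − 372,000 = 488,000 m³
After mixing: salt = 24,940,000 + 3,550,000×1.2 = 29,200,000; volume = 488,000 + 3,550,000 = 4,038,000 m³
S = 29,200,000 / 4,038,000 = 7.2313 ‰

7.2 ‰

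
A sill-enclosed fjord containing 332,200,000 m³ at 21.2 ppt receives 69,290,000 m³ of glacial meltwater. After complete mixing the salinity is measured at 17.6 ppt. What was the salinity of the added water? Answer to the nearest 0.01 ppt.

0.34 ppt

Salt balance: 332,200,000×21.2 + 69,290,000×S = 401,490,000×17.6
7,042,640,000 + 69,290,000·S = 7,066,224,000
S = (7,066,224,000 − 7,042,640,000) / 69,290,000 = 0.3404 ppt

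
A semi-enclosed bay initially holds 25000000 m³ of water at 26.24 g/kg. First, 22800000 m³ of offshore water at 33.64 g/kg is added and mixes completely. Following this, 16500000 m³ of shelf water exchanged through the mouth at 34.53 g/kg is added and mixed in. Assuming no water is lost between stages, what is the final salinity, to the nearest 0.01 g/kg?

30.99 g/kg

Conserving salt mass:
Initial salt = 25,000,000×26.24 = 656,000,000
After stage 1: salt = 656,000,000 + 22,800,000×33.64 = 1,422,992,000; volume = 47,800,000 m³; S = 29.77 g/kg
After stage 2: salt = 1,422,992,000 + 16,500,000×34.53 = 1,992,737,000; volume = 64,300,000 m³
S = 1,992,737,000 / 64,300,000 = 30.9912 g/kg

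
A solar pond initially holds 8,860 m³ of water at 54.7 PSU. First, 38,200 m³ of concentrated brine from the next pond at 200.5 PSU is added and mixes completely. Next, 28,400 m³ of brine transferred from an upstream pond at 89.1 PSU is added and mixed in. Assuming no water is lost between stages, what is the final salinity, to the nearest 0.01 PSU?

141.45 PSU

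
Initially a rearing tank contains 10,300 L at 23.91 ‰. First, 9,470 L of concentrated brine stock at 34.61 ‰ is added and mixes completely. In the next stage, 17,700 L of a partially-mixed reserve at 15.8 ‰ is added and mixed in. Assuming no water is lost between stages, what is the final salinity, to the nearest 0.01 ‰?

22.78 ‰

By conservation of dissolved salt,
Initial salt = 10,300×23.91 = 246,273
After stage 1: salt = 246,273 + 9,470×34.61 = 574,029.7; volume = 19,770 L; S = 29.035 ‰
After stage 2: salt = 574,029.7 + 17,700×15.8 = 853,689.7; volume = 37,470 L
S = 853,689.7 / 37,470 = 22.7833 ‰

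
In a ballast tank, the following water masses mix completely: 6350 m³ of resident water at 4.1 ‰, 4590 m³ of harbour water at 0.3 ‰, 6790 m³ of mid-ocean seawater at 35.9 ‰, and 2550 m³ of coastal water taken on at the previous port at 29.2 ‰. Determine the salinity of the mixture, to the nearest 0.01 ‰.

Weighted by volume,
salt = 6,350×4.1 + 4,590×0.3 + 6,790×35.9 + 2,550×29.2 = 26,035 + 1,377 + 243,761 + 74,460 = 345,633
volume = 6,350 + 4,590 + 6,790 + 2,550 = 20,280 m³
S = 345,633 / 20,280 = 17.043 ‰

17.04 ‰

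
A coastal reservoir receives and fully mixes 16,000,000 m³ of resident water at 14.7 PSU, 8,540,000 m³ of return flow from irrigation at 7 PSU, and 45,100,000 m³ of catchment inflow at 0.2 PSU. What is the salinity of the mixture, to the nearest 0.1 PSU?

Weighted by volume,
salt = 16,000,000×14.7 + 8,540,000×7 + 45,100,000×0.2 = 235,200,000 + 59,780,000 + 9,020,000 = 304,000,000
volume = 16,000,000 + 8,540,000 + 45,100,000 = 69,640,000 m³
S = 304,000,000 / 69,640,000 = 4.365 PSU

4.4 PSU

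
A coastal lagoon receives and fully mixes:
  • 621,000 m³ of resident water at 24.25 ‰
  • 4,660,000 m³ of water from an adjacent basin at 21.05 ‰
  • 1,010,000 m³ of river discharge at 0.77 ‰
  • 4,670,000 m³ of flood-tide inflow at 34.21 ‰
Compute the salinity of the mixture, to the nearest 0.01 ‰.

Total salt / total volume:
salt = 621,000×24.25 + 4,660,000×21.05 + 1,010,000×0.77 + 4,670,000×34.21 = 15,059,250 + 98,093,000 + 777,700 + 159,760,700 = 273,690,650
volume = 621,000 + 4,660,000 + 1,010,000 + 4,670,000 = 10,961,000 m³
S = 273,690,650 / 10,961,000 = 24.9695 ‰

24.97 ‰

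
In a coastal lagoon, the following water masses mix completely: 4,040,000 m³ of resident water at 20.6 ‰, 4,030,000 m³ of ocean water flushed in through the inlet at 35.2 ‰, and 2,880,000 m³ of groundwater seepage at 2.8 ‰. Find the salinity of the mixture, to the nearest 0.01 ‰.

Salt balance:
salt = 4,040,000×20.6 + 4,030,000×35.2 + 2,880,000×2.8 = 83,224,000 + 141,856,000 + 8,064,000 = 233,144,000
volume = 4,040,000 + 4,030,000 + 2,880,000 = 10,950,000 m³
S = 233,144,000 / 10,950,000 = 21.2917 ‰

21.29 ‰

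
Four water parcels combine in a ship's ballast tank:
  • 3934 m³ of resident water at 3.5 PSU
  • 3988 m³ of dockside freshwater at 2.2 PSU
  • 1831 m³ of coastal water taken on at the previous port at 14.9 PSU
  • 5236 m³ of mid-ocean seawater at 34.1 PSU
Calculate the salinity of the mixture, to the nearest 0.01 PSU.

Total salt / total volume:
salt = 3,934×3.5 + 3,988×2.2 + 1,831×14.9 + 5,236×34.1 = 13,769 + 8,773.6 + 27,281.9 + 178,547.6 = 228,372.1
volume = 3,934 + 3,988 + 1,831 + 5,236 = 14,989 m³
S = 228,372.1 / 14,989 = 15.236 PSU

15.24 PSU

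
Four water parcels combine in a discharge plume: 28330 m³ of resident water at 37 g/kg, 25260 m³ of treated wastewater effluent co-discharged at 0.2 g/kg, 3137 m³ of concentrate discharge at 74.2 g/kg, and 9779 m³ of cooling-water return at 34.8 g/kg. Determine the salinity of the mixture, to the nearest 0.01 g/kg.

24.45 g/kg

By conservation of dissolved salt,
salt = 28,330×37 + 25,260×0.2 + 3,137×74.2 + 9,779×34.8 = 1,048,210 + 5,052 + 232,765.4 + 340,309.2 = 1,626,336.6
volume = 28,330 + 25,260 + 3,137 + 9,779 = 66,506 m³
S = 1,626,336.6 / 66,506 = 24.454 g/kg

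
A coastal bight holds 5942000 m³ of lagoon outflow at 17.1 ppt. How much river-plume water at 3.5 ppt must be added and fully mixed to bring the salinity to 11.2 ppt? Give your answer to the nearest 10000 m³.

4550000 m³

Salt balance: 5,942,000×17.1 + V×3.5 = (5,942,000+V)×11.2
101,608,200 + 3.5V = 66,550,400 + 11.2V
35,057,800 = 7.7V
V = 4,552,961.04 m³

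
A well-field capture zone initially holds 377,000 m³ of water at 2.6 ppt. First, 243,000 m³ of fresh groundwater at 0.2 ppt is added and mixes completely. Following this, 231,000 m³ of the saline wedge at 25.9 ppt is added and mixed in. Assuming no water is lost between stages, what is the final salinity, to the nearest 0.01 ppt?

8.24 ppt

Salt balance:
Initial salt = 377,000×2.6 = 980,200
After stage 1: salt = 980,200 + 243,000×0.2 = 1,028,800; volume = 620,000 m³; S = 1.659 ppt
After stage 2: salt = 1,028,800 + 231,000×25.9 = 7,011,700; volume = 851,000 m³
S = 7,011,700 / 851,000 = 8.2394 ppt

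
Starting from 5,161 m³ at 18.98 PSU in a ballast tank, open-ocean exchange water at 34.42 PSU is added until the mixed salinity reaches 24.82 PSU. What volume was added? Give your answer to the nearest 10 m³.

Salt balance: 5,161×18.98 + V×34.42 = (5,161+V)×24.82
97,955.78 + 34.42V = 128,096.02 + 24.82V
30,140.24 = 9.6V
V = 3,139.61 m³

3140 m³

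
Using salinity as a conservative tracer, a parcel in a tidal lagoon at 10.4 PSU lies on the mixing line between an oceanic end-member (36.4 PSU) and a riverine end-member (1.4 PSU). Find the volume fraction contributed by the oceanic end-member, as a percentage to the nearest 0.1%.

Let g be the oceanic fraction. Salt balance per unit volume:
g×36.4 + (1−g)×1.4 = 10.4
g = (10.4 − 1.4) / (36.4 − 1.4) = 9/35 = 0.2571

25.7%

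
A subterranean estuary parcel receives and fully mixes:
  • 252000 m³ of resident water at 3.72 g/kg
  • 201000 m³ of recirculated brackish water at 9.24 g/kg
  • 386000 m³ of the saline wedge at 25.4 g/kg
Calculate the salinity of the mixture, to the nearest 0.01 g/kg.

15.02 g/kg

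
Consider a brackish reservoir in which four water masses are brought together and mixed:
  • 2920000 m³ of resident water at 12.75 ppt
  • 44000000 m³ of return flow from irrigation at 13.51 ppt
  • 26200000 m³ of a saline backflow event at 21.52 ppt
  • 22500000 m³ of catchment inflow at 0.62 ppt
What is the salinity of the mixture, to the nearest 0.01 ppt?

Salt balance:
salt = 2,920,000×12.75 + 44,000,000×13.51 + 26,200,000×21.52 + 22,500,000×0.62 = 37,230,000 + 594,440,000 + 563,824,000 + 13,950,000 = 1,209,444,000
volume = 2,920,000 + 44,000,000 + 26,200,000 + 22,500,000 = 95,620,000 m³
S = 1,209,444,000 / 95,620,000 = 12.6484 ppt

12.65 ppt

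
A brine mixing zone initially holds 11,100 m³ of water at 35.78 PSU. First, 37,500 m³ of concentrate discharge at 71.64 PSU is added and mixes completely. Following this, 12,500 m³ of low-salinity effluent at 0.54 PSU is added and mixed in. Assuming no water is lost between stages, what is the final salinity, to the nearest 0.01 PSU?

50.58 PSU

Weighted by volume,
Initial salt = 11,100×35.78 = 397,158
After stage 1: salt = 397,158 + 37,500×71.64 = 3,083,658; volume = 48,600 m³; S = 63.45 PSU
After stage 2: salt = 3,083,658 + 12,500×0.54 = 3,090,408; volume = 61,100 m³
S = 3,090,408 / 61,100 = 50.5795 PSU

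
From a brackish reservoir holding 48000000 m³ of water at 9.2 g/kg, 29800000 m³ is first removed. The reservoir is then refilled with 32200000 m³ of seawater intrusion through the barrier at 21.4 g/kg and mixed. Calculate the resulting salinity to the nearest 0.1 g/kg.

17.0 g/kg

Remaining after removal: 18,200,000 m³ at 9.2 g/kg (salt = 167,440,000)
After addition: salt = 167,440,000 + 32,200,000×21.4 = 856,520,000; volume = 50,400,000 m³
S = 856,520,000 / 50,400,000 = 16.9944 g/kg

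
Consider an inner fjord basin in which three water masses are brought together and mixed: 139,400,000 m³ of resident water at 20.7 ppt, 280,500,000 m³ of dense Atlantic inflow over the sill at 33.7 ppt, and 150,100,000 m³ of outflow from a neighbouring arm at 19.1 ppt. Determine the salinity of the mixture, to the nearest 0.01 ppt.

26.68 ppt

Conserving salt mass:
salt = 139,400,000×20.7 + 280,500,000×33.7 + 150,100,000×19.1 = 2,885,580,000 + 9,452,850,000 + 2,866,910,000 = 15,205,340,000
volume = 139,400,000 + 280,500,000 + 150,100,000 = 570,000,000 m³
S = 15,205,340,000 / 570,000,000 = 26.676 ppt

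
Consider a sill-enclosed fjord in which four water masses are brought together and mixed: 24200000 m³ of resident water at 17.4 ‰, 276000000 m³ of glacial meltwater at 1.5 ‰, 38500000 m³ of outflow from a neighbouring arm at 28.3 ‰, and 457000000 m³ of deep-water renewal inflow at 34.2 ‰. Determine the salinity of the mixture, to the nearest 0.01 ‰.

22.06 ‰

Mass of salt is conserved:
salt = 24,200,000×17.4 + 276,000,000×1.5 + 38,500,000×28.3 + 457,000,000×34.2 = 421,080,000 + 414,000,000 + 1,089,550,000 + 15,629,400,000 = 17,554,030,000
volume = 24,200,000 + 276,000,000 + 38,500,000 + 457,000,000 = 795,700,000 m³
S = 17,554,030,000 / 795,700,000 = 22.0611 ‰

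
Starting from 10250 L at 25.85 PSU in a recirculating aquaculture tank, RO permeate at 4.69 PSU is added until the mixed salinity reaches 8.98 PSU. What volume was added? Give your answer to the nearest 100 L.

40300 L

Salt balance: 10,250×25.85 + V×4.69 = (10,250+V)×8.98
264,962.5 + 4.69V = 92,045 + 8.98V
172,917.5 = 4.29V
V = 40,307.11 L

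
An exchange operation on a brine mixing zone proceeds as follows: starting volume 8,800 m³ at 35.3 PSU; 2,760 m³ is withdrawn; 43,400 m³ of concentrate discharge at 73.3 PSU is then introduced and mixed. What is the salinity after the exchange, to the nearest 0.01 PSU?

68.66 PSU

Remaining after removal: 6,040 m³ at 35.3 PSU (salt = 213,212)
After addition: salt = 213,212 + 43,400×73.3 = 3,394,432; volume = 49,440 m³
S = 3,394,432 / 49,440 = 68.6576 PSU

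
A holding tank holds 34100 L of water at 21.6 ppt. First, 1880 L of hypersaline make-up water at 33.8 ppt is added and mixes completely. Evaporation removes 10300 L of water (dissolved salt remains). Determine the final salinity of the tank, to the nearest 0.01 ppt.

After mixing: salt = 34,100×21.6 + 1,880×33.8 = 800,104; volume = 35,980 L
After evaporation: salt unchanged = 800,104; volume = 35,980 − 10,300 = 25,680 L
S = 800,104 / 25,680 = 31.1567 ppt

31.16 ppt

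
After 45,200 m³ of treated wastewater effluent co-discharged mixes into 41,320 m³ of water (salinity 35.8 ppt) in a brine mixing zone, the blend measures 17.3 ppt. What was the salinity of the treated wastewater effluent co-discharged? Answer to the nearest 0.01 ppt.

0.39 ppt

Salt balance: 41,320×35.8 + 45,200×S = 86,520×17.3
1,479,256 + 45,200·S = 1,496,796
S = (1,496,796 − 1,479,256) / 45,200 = 0.3881 ppt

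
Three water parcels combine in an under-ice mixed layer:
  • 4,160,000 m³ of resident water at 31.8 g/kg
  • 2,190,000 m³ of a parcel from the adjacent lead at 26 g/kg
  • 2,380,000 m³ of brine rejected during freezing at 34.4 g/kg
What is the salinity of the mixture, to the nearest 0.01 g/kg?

31.05 g/kg

Conserving salt mass:
salt = 4,160,000×31.8 + 2,190,000×26 + 2,380,000×34.4 = 132,288,000 + 56,940,000 + 81,872,000 = 271,100,000
volume = 4,160,000 + 2,190,000 + 2,380,000 = 8,730,000 m³
S = 271,100,000 / 8,730,000 = 31.0538 g/kg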